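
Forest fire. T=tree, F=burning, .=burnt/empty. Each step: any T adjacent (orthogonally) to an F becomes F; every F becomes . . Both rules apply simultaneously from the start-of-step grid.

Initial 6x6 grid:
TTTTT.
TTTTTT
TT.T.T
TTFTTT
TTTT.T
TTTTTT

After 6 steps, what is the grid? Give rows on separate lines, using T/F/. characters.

Step 1: 3 trees catch fire, 1 burn out
  TTTTT.
  TTTTTT
  TT.T.T
  TF.FTT
  TTFT.T
  TTTTTT
Step 2: 7 trees catch fire, 3 burn out
  TTTTT.
  TTTTTT
  TF.F.T
  F...FT
  TF.F.T
  TTFTTT
Step 3: 7 trees catch fire, 7 burn out
  TTTTT.
  TFTFTT
  F....T
  .....F
  F....T
  TF.FTT
Step 4: 9 trees catch fire, 7 burn out
  TFTFT.
  F.F.FT
  .....F
  ......
  .....F
  F...FT
Step 5: 5 trees catch fire, 9 burn out
  F.F.F.
  .....F
  ......
  ......
  ......
  .....F
Step 6: 0 trees catch fire, 5 burn out
  ......
  ......
  ......
  ......
  ......
  ......

......
......
......
......
......
......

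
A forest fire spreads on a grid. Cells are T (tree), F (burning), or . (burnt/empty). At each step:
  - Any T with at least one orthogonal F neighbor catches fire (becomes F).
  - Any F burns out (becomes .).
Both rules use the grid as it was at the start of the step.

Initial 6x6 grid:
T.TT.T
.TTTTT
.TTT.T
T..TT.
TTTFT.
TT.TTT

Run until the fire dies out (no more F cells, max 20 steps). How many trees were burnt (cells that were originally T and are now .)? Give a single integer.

Step 1: +4 fires, +1 burnt (F count now 4)
Step 2: +4 fires, +4 burnt (F count now 4)
Step 3: +5 fires, +4 burnt (F count now 5)
Step 4: +6 fires, +5 burnt (F count now 6)
Step 5: +3 fires, +6 burnt (F count now 3)
Step 6: +2 fires, +3 burnt (F count now 2)
Step 7: +0 fires, +2 burnt (F count now 0)
Fire out after step 7
Initially T: 25, now '.': 35
Total burnt (originally-T cells now '.'): 24

Answer: 24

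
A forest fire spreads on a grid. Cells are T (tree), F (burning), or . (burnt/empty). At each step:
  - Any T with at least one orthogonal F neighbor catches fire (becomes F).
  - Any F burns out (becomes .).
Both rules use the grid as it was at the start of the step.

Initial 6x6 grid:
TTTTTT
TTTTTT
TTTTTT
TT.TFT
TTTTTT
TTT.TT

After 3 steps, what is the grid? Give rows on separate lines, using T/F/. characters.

Step 1: 4 trees catch fire, 1 burn out
  TTTTTT
  TTTTTT
  TTTTFT
  TT.F.F
  TTTTFT
  TTT.TT
Step 2: 6 trees catch fire, 4 burn out
  TTTTTT
  TTTTFT
  TTTF.F
  TT....
  TTTF.F
  TTT.FT
Step 3: 6 trees catch fire, 6 burn out
  TTTTFT
  TTTF.F
  TTF...
  TT....
  TTF...
  TTT..F

TTTTFT
TTTF.F
TTF...
TT....
TTF...
TTT..F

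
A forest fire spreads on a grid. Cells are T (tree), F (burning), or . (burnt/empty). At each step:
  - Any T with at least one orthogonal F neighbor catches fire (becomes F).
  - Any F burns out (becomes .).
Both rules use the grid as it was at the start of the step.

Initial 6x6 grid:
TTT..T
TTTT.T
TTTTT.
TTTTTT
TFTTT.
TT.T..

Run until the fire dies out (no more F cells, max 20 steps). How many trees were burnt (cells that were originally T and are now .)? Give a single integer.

Answer: 25

Derivation:
Step 1: +4 fires, +1 burnt (F count now 4)
Step 2: +5 fires, +4 burnt (F count now 5)
Step 3: +6 fires, +5 burnt (F count now 6)
Step 4: +5 fires, +6 burnt (F count now 5)
Step 5: +5 fires, +5 burnt (F count now 5)
Step 6: +0 fires, +5 burnt (F count now 0)
Fire out after step 6
Initially T: 27, now '.': 34
Total burnt (originally-T cells now '.'): 25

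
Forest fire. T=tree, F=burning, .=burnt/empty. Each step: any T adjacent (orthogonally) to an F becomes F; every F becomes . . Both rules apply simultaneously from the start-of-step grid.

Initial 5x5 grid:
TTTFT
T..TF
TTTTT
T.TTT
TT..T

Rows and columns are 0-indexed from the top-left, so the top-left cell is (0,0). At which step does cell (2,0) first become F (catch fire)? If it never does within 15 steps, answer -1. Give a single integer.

Step 1: cell (2,0)='T' (+4 fires, +2 burnt)
Step 2: cell (2,0)='T' (+3 fires, +4 burnt)
Step 3: cell (2,0)='T' (+4 fires, +3 burnt)
Step 4: cell (2,0)='T' (+3 fires, +4 burnt)
Step 5: cell (2,0)='F' (+1 fires, +3 burnt)
  -> target ignites at step 5
Step 6: cell (2,0)='.' (+1 fires, +1 burnt)
Step 7: cell (2,0)='.' (+1 fires, +1 burnt)
Step 8: cell (2,0)='.' (+1 fires, +1 burnt)
Step 9: cell (2,0)='.' (+0 fires, +1 burnt)
  fire out at step 9

5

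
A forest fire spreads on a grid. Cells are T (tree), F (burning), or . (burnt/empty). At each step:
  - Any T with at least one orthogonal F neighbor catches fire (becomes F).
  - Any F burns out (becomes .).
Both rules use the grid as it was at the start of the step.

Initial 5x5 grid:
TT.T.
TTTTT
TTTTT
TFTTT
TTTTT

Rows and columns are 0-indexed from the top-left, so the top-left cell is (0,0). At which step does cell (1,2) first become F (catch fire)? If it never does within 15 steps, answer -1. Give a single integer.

Step 1: cell (1,2)='T' (+4 fires, +1 burnt)
Step 2: cell (1,2)='T' (+6 fires, +4 burnt)
Step 3: cell (1,2)='F' (+6 fires, +6 burnt)
  -> target ignites at step 3
Step 4: cell (1,2)='.' (+4 fires, +6 burnt)
Step 5: cell (1,2)='.' (+2 fires, +4 burnt)
Step 6: cell (1,2)='.' (+0 fires, +2 burnt)
  fire out at step 6

3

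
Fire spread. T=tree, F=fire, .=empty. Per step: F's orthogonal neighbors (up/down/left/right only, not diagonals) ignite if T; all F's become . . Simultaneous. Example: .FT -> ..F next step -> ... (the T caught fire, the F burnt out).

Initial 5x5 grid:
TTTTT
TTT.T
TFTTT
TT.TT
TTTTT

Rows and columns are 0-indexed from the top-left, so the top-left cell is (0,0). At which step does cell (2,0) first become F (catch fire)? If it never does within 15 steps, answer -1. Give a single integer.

Step 1: cell (2,0)='F' (+4 fires, +1 burnt)
  -> target ignites at step 1
Step 2: cell (2,0)='.' (+6 fires, +4 burnt)
Step 3: cell (2,0)='.' (+6 fires, +6 burnt)
Step 4: cell (2,0)='.' (+4 fires, +6 burnt)
Step 5: cell (2,0)='.' (+2 fires, +4 burnt)
Step 6: cell (2,0)='.' (+0 fires, +2 burnt)
  fire out at step 6

1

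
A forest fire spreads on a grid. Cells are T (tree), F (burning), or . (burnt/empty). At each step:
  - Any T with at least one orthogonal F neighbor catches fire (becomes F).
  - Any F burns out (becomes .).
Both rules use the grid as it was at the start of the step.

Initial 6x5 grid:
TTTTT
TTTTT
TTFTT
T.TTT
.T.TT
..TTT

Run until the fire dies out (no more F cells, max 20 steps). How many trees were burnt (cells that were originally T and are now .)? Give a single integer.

Answer: 23

Derivation:
Step 1: +4 fires, +1 burnt (F count now 4)
Step 2: +6 fires, +4 burnt (F count now 6)
Step 3: +7 fires, +6 burnt (F count now 7)
Step 4: +4 fires, +7 burnt (F count now 4)
Step 5: +2 fires, +4 burnt (F count now 2)
Step 6: +0 fires, +2 burnt (F count now 0)
Fire out after step 6
Initially T: 24, now '.': 29
Total burnt (originally-T cells now '.'): 23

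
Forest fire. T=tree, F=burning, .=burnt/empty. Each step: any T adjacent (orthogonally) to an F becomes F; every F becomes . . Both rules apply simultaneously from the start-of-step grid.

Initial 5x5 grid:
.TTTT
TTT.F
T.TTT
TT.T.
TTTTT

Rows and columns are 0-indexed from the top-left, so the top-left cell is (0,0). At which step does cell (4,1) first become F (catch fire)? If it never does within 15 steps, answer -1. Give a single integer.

Step 1: cell (4,1)='T' (+2 fires, +1 burnt)
Step 2: cell (4,1)='T' (+2 fires, +2 burnt)
Step 3: cell (4,1)='T' (+3 fires, +2 burnt)
Step 4: cell (4,1)='T' (+3 fires, +3 burnt)
Step 5: cell (4,1)='T' (+3 fires, +3 burnt)
Step 6: cell (4,1)='F' (+2 fires, +3 burnt)
  -> target ignites at step 6
Step 7: cell (4,1)='.' (+3 fires, +2 burnt)
Step 8: cell (4,1)='.' (+1 fires, +3 burnt)
Step 9: cell (4,1)='.' (+0 fires, +1 burnt)
  fire out at step 9

6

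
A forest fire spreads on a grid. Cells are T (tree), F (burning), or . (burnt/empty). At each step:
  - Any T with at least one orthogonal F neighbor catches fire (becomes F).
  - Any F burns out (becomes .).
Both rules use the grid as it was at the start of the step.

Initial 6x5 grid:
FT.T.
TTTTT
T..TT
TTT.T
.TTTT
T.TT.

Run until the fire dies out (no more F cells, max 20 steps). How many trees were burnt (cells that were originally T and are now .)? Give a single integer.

Step 1: +2 fires, +1 burnt (F count now 2)
Step 2: +2 fires, +2 burnt (F count now 2)
Step 3: +2 fires, +2 burnt (F count now 2)
Step 4: +2 fires, +2 burnt (F count now 2)
Step 5: +5 fires, +2 burnt (F count now 5)
Step 6: +2 fires, +5 burnt (F count now 2)
Step 7: +3 fires, +2 burnt (F count now 3)
Step 8: +2 fires, +3 burnt (F count now 2)
Step 9: +0 fires, +2 burnt (F count now 0)
Fire out after step 9
Initially T: 21, now '.': 29
Total burnt (originally-T cells now '.'): 20

Answer: 20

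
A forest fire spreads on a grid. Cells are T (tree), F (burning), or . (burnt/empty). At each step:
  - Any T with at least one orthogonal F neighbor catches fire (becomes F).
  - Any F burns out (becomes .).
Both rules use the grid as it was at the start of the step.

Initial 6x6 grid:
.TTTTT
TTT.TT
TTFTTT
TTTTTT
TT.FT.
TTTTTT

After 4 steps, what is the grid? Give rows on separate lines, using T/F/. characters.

Step 1: 7 trees catch fire, 2 burn out
  .TTTTT
  TTF.TT
  TF.FTT
  TTFFTT
  TT..F.
  TTTFTT
Step 2: 8 trees catch fire, 7 burn out
  .TFTTT
  TF..TT
  F...FT
  TF..FT
  TT....
  TTF.FT
Step 3: 10 trees catch fire, 8 burn out
  .F.FTT
  F...FT
  .....F
  F....F
  TF....
  TF...F
Step 4: 4 trees catch fire, 10 burn out
  ....FT
  .....F
  ......
  ......
  F.....
  F.....

....FT
.....F
......
......
F.....
F.....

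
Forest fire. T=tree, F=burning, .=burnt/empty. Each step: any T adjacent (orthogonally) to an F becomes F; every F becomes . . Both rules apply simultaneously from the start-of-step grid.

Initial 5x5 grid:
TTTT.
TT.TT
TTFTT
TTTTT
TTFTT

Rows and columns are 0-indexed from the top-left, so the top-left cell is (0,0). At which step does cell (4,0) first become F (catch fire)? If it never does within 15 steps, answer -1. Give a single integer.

Step 1: cell (4,0)='T' (+5 fires, +2 burnt)
Step 2: cell (4,0)='F' (+8 fires, +5 burnt)
  -> target ignites at step 2
Step 3: cell (4,0)='.' (+6 fires, +8 burnt)
Step 4: cell (4,0)='.' (+2 fires, +6 burnt)
Step 5: cell (4,0)='.' (+0 fires, +2 burnt)
  fire out at step 5

2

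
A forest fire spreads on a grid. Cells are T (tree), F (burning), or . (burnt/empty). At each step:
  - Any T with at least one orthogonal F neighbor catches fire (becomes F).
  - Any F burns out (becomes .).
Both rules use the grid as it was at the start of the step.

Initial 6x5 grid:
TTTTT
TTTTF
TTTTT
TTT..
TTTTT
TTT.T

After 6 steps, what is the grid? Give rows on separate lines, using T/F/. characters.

Step 1: 3 trees catch fire, 1 burn out
  TTTTF
  TTTF.
  TTTTF
  TTT..
  TTTTT
  TTT.T
Step 2: 3 trees catch fire, 3 burn out
  TTTF.
  TTF..
  TTTF.
  TTT..
  TTTTT
  TTT.T
Step 3: 3 trees catch fire, 3 burn out
  TTF..
  TF...
  TTF..
  TTT..
  TTTTT
  TTT.T
Step 4: 4 trees catch fire, 3 burn out
  TF...
  F....
  TF...
  TTF..
  TTTTT
  TTT.T
Step 5: 4 trees catch fire, 4 burn out
  F....
  .....
  F....
  TF...
  TTFTT
  TTT.T
Step 6: 4 trees catch fire, 4 burn out
  .....
  .....
  .....
  F....
  TF.FT
  TTF.T

.....
.....
.....
F....
TF.FT
TTF.T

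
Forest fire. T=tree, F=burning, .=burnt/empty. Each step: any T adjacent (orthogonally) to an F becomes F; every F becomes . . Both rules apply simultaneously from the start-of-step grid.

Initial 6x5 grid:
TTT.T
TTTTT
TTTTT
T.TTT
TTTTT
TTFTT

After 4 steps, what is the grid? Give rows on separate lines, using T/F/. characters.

Step 1: 3 trees catch fire, 1 burn out
  TTT.T
  TTTTT
  TTTTT
  T.TTT
  TTFTT
  TF.FT
Step 2: 5 trees catch fire, 3 burn out
  TTT.T
  TTTTT
  TTTTT
  T.FTT
  TF.FT
  F...F
Step 3: 4 trees catch fire, 5 burn out
  TTT.T
  TTTTT
  TTFTT
  T..FT
  F...F
  .....
Step 4: 5 trees catch fire, 4 burn out
  TTT.T
  TTFTT
  TF.FT
  F...F
  .....
  .....

TTT.T
TTFTT
TF.FT
F...F
.....
.....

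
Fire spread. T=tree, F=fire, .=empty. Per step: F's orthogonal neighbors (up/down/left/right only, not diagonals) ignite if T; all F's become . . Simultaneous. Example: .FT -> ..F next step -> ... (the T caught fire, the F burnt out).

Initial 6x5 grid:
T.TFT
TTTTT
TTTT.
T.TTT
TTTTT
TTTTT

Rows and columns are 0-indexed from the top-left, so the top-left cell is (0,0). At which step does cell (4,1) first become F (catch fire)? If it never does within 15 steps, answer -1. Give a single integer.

Step 1: cell (4,1)='T' (+3 fires, +1 burnt)
Step 2: cell (4,1)='T' (+3 fires, +3 burnt)
Step 3: cell (4,1)='T' (+3 fires, +3 burnt)
Step 4: cell (4,1)='T' (+5 fires, +3 burnt)
Step 5: cell (4,1)='T' (+5 fires, +5 burnt)
Step 6: cell (4,1)='F' (+4 fires, +5 burnt)
  -> target ignites at step 6
Step 7: cell (4,1)='.' (+2 fires, +4 burnt)
Step 8: cell (4,1)='.' (+1 fires, +2 burnt)
Step 9: cell (4,1)='.' (+0 fires, +1 burnt)
  fire out at step 9

6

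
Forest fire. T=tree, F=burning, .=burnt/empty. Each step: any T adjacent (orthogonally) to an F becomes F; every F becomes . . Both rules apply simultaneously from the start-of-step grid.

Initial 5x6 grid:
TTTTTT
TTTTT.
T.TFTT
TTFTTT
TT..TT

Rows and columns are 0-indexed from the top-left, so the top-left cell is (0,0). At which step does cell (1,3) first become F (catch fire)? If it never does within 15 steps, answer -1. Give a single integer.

Step 1: cell (1,3)='F' (+5 fires, +2 burnt)
  -> target ignites at step 1
Step 2: cell (1,3)='.' (+7 fires, +5 burnt)
Step 3: cell (1,3)='.' (+7 fires, +7 burnt)
Step 4: cell (1,3)='.' (+4 fires, +7 burnt)
Step 5: cell (1,3)='.' (+1 fires, +4 burnt)
Step 6: cell (1,3)='.' (+0 fires, +1 burnt)
  fire out at step 6

1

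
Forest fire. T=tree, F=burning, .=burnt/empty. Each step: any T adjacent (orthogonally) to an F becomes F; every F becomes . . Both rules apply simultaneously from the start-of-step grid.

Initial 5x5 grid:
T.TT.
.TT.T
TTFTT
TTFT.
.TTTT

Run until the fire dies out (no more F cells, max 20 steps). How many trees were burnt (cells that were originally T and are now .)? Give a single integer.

Answer: 16

Derivation:
Step 1: +6 fires, +2 burnt (F count now 6)
Step 2: +7 fires, +6 burnt (F count now 7)
Step 3: +3 fires, +7 burnt (F count now 3)
Step 4: +0 fires, +3 burnt (F count now 0)
Fire out after step 4
Initially T: 17, now '.': 24
Total burnt (originally-T cells now '.'): 16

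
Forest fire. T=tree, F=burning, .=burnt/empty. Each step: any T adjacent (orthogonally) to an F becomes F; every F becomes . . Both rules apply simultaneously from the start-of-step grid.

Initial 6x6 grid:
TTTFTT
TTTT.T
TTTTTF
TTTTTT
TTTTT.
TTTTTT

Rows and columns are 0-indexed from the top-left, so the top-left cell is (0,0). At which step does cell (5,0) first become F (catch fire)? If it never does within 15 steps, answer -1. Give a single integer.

Step 1: cell (5,0)='T' (+6 fires, +2 burnt)
Step 2: cell (5,0)='T' (+5 fires, +6 burnt)
Step 3: cell (5,0)='T' (+5 fires, +5 burnt)
Step 4: cell (5,0)='T' (+5 fires, +5 burnt)
Step 5: cell (5,0)='T' (+5 fires, +5 burnt)
Step 6: cell (5,0)='T' (+3 fires, +5 burnt)
Step 7: cell (5,0)='T' (+2 fires, +3 burnt)
Step 8: cell (5,0)='F' (+1 fires, +2 burnt)
  -> target ignites at step 8
Step 9: cell (5,0)='.' (+0 fires, +1 burnt)
  fire out at step 9

8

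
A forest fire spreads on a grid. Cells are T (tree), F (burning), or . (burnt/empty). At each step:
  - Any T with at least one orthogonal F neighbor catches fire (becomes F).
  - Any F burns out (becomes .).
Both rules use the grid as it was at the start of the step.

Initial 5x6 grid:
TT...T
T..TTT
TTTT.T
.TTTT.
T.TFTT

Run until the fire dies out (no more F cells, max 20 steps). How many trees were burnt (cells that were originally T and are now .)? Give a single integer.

Step 1: +3 fires, +1 burnt (F count now 3)
Step 2: +4 fires, +3 burnt (F count now 4)
Step 3: +3 fires, +4 burnt (F count now 3)
Step 4: +2 fires, +3 burnt (F count now 2)
Step 5: +2 fires, +2 burnt (F count now 2)
Step 6: +3 fires, +2 burnt (F count now 3)
Step 7: +1 fires, +3 burnt (F count now 1)
Step 8: +1 fires, +1 burnt (F count now 1)
Step 9: +0 fires, +1 burnt (F count now 0)
Fire out after step 9
Initially T: 20, now '.': 29
Total burnt (originally-T cells now '.'): 19

Answer: 19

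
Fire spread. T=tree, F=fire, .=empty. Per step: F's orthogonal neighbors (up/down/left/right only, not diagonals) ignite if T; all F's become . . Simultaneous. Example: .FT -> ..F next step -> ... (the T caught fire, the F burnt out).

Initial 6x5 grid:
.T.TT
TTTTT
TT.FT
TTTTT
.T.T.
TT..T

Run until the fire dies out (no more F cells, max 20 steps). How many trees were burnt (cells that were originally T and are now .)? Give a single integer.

Answer: 20

Derivation:
Step 1: +3 fires, +1 burnt (F count now 3)
Step 2: +6 fires, +3 burnt (F count now 6)
Step 3: +3 fires, +6 burnt (F count now 3)
Step 4: +5 fires, +3 burnt (F count now 5)
Step 5: +2 fires, +5 burnt (F count now 2)
Step 6: +1 fires, +2 burnt (F count now 1)
Step 7: +0 fires, +1 burnt (F count now 0)
Fire out after step 7
Initially T: 21, now '.': 29
Total burnt (originally-T cells now '.'): 20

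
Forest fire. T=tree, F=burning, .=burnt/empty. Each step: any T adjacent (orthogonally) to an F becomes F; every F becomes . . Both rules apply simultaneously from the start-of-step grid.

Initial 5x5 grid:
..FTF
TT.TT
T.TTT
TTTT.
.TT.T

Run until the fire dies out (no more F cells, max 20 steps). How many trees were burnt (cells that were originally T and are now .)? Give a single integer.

Answer: 15

Derivation:
Step 1: +2 fires, +2 burnt (F count now 2)
Step 2: +2 fires, +2 burnt (F count now 2)
Step 3: +1 fires, +2 burnt (F count now 1)
Step 4: +2 fires, +1 burnt (F count now 2)
Step 5: +1 fires, +2 burnt (F count now 1)
Step 6: +2 fires, +1 burnt (F count now 2)
Step 7: +2 fires, +2 burnt (F count now 2)
Step 8: +1 fires, +2 burnt (F count now 1)
Step 9: +1 fires, +1 burnt (F count now 1)
Step 10: +1 fires, +1 burnt (F count now 1)
Step 11: +0 fires, +1 burnt (F count now 0)
Fire out after step 11
Initially T: 16, now '.': 24
Total burnt (originally-T cells now '.'): 15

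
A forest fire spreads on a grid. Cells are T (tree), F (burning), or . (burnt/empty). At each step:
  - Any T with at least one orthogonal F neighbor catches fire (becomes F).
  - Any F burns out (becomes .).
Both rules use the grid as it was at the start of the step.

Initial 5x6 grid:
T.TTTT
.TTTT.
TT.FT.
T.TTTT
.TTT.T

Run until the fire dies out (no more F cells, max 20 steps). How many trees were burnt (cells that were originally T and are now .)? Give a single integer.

Answer: 20

Derivation:
Step 1: +3 fires, +1 burnt (F count now 3)
Step 2: +6 fires, +3 burnt (F count now 6)
Step 3: +5 fires, +6 burnt (F count now 5)
Step 4: +4 fires, +5 burnt (F count now 4)
Step 5: +1 fires, +4 burnt (F count now 1)
Step 6: +1 fires, +1 burnt (F count now 1)
Step 7: +0 fires, +1 burnt (F count now 0)
Fire out after step 7
Initially T: 21, now '.': 29
Total burnt (originally-T cells now '.'): 20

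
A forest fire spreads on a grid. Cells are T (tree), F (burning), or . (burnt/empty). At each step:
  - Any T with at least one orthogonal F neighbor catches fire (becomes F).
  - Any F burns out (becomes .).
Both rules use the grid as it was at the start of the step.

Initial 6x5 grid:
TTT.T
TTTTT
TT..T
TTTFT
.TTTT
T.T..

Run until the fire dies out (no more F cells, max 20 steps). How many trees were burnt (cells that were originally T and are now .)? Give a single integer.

Answer: 21

Derivation:
Step 1: +3 fires, +1 burnt (F count now 3)
Step 2: +4 fires, +3 burnt (F count now 4)
Step 3: +5 fires, +4 burnt (F count now 5)
Step 4: +4 fires, +5 burnt (F count now 4)
Step 5: +3 fires, +4 burnt (F count now 3)
Step 6: +2 fires, +3 burnt (F count now 2)
Step 7: +0 fires, +2 burnt (F count now 0)
Fire out after step 7
Initially T: 22, now '.': 29
Total burnt (originally-T cells now '.'): 21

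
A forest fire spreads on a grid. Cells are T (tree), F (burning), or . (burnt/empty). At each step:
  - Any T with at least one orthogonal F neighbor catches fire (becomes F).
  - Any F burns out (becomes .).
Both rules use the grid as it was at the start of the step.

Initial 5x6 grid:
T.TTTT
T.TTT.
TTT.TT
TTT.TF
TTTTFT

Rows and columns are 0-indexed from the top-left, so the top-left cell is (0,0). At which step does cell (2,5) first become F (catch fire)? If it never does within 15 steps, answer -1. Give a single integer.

Step 1: cell (2,5)='F' (+4 fires, +2 burnt)
  -> target ignites at step 1
Step 2: cell (2,5)='.' (+2 fires, +4 burnt)
Step 3: cell (2,5)='.' (+3 fires, +2 burnt)
Step 4: cell (2,5)='.' (+5 fires, +3 burnt)
Step 5: cell (2,5)='.' (+5 fires, +5 burnt)
Step 6: cell (2,5)='.' (+2 fires, +5 burnt)
Step 7: cell (2,5)='.' (+1 fires, +2 burnt)
Step 8: cell (2,5)='.' (+1 fires, +1 burnt)
Step 9: cell (2,5)='.' (+0 fires, +1 burnt)
  fire out at step 9

1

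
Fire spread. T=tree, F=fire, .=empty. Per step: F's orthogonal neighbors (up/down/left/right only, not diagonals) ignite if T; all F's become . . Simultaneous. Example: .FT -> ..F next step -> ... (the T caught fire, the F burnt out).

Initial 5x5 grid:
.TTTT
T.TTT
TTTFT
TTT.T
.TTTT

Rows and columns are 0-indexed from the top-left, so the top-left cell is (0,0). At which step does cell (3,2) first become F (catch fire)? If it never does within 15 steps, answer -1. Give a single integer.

Step 1: cell (3,2)='T' (+3 fires, +1 burnt)
Step 2: cell (3,2)='F' (+6 fires, +3 burnt)
  -> target ignites at step 2
Step 3: cell (3,2)='.' (+6 fires, +6 burnt)
Step 4: cell (3,2)='.' (+5 fires, +6 burnt)
Step 5: cell (3,2)='.' (+0 fires, +5 burnt)
  fire out at step 5

2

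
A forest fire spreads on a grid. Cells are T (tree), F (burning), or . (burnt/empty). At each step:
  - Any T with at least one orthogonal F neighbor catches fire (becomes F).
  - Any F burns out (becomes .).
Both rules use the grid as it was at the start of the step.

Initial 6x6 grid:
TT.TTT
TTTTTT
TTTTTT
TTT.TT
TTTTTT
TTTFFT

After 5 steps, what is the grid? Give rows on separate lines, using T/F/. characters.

Step 1: 4 trees catch fire, 2 burn out
  TT.TTT
  TTTTTT
  TTTTTT
  TTT.TT
  TTTFFT
  TTF..F
Step 2: 4 trees catch fire, 4 burn out
  TT.TTT
  TTTTTT
  TTTTTT
  TTT.FT
  TTF..F
  TF....
Step 3: 5 trees catch fire, 4 burn out
  TT.TTT
  TTTTTT
  TTTTFT
  TTF..F
  TF....
  F.....
Step 4: 6 trees catch fire, 5 burn out
  TT.TTT
  TTTTFT
  TTFF.F
  TF....
  F.....
  ......
Step 5: 6 trees catch fire, 6 burn out
  TT.TFT
  TTFF.F
  TF....
  F.....
  ......
  ......

TT.TFT
TTFF.F
TF....
F.....
......
......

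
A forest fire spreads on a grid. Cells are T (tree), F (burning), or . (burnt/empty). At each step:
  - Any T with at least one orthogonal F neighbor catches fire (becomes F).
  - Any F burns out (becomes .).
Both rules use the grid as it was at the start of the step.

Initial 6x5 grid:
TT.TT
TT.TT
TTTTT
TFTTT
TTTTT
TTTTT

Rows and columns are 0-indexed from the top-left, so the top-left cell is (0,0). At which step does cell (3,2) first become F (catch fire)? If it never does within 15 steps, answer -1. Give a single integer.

Step 1: cell (3,2)='F' (+4 fires, +1 burnt)
  -> target ignites at step 1
Step 2: cell (3,2)='.' (+7 fires, +4 burnt)
Step 3: cell (3,2)='.' (+7 fires, +7 burnt)
Step 4: cell (3,2)='.' (+5 fires, +7 burnt)
Step 5: cell (3,2)='.' (+3 fires, +5 burnt)
Step 6: cell (3,2)='.' (+1 fires, +3 burnt)
Step 7: cell (3,2)='.' (+0 fires, +1 burnt)
  fire out at step 7

1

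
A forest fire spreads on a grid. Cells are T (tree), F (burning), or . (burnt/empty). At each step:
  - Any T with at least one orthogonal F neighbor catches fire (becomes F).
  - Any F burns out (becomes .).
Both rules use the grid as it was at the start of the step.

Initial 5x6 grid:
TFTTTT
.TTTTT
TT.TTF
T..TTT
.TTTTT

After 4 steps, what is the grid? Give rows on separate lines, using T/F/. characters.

Step 1: 6 trees catch fire, 2 burn out
  F.FTTT
  .FTTTF
  TT.TF.
  T..TTF
  .TTTTT
Step 2: 8 trees catch fire, 6 burn out
  ...FTF
  ..FTF.
  TF.F..
  T..TF.
  .TTTTF
Step 3: 5 trees catch fire, 8 burn out
  ....F.
  ...F..
  F.....
  T..F..
  .TTTF.
Step 4: 2 trees catch fire, 5 burn out
  ......
  ......
  ......
  F.....
  .TTF..

......
......
......
F.....
.TTF..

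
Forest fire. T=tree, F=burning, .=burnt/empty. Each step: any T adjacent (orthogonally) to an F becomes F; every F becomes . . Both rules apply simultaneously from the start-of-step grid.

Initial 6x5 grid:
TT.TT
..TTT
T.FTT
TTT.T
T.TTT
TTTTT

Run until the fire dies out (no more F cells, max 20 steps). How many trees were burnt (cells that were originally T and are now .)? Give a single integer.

Step 1: +3 fires, +1 burnt (F count now 3)
Step 2: +4 fires, +3 burnt (F count now 4)
Step 3: +6 fires, +4 burnt (F count now 6)
Step 4: +6 fires, +6 burnt (F count now 6)
Step 5: +2 fires, +6 burnt (F count now 2)
Step 6: +0 fires, +2 burnt (F count now 0)
Fire out after step 6
Initially T: 23, now '.': 28
Total burnt (originally-T cells now '.'): 21

Answer: 21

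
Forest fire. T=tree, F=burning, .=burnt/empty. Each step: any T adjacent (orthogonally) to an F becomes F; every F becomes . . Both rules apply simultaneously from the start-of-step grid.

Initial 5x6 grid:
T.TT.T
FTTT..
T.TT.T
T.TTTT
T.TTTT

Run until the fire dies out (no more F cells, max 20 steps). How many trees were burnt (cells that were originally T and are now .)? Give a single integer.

Step 1: +3 fires, +1 burnt (F count now 3)
Step 2: +2 fires, +3 burnt (F count now 2)
Step 3: +4 fires, +2 burnt (F count now 4)
Step 4: +3 fires, +4 burnt (F count now 3)
Step 5: +2 fires, +3 burnt (F count now 2)
Step 6: +2 fires, +2 burnt (F count now 2)
Step 7: +2 fires, +2 burnt (F count now 2)
Step 8: +2 fires, +2 burnt (F count now 2)
Step 9: +0 fires, +2 burnt (F count now 0)
Fire out after step 9
Initially T: 21, now '.': 29
Total burnt (originally-T cells now '.'): 20

Answer: 20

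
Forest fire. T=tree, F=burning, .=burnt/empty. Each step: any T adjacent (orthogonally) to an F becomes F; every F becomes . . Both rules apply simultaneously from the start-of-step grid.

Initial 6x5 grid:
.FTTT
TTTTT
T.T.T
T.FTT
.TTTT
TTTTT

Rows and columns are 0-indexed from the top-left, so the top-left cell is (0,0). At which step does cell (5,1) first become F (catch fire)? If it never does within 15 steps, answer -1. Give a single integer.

Step 1: cell (5,1)='T' (+5 fires, +2 burnt)
Step 2: cell (5,1)='T' (+7 fires, +5 burnt)
Step 3: cell (5,1)='F' (+7 fires, +7 burnt)
  -> target ignites at step 3
Step 4: cell (5,1)='.' (+4 fires, +7 burnt)
Step 5: cell (5,1)='.' (+0 fires, +4 burnt)
  fire out at step 5

3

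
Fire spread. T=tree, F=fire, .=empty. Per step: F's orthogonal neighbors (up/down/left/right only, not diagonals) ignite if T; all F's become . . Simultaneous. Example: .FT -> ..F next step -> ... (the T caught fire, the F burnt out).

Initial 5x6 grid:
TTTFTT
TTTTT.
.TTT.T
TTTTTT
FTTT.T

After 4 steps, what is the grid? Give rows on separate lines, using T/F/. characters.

Step 1: 5 trees catch fire, 2 burn out
  TTF.FT
  TTTFT.
  .TTT.T
  FTTTTT
  .FTT.T
Step 2: 7 trees catch fire, 5 burn out
  TF...F
  TTF.F.
  .TTF.T
  .FTTTT
  ..FT.T
Step 3: 7 trees catch fire, 7 burn out
  F.....
  TF....
  .FF..T
  ..FFTT
  ...F.T
Step 4: 2 trees catch fire, 7 burn out
  ......
  F.....
  .....T
  ....FT
  .....T

......
F.....
.....T
....FT
.....T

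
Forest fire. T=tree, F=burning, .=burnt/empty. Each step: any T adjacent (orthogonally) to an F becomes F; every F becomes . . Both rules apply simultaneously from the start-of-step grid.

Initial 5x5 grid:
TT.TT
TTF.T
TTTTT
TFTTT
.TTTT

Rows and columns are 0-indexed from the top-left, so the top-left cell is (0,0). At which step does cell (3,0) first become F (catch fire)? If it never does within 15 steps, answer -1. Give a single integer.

Step 1: cell (3,0)='F' (+6 fires, +2 burnt)
  -> target ignites at step 1
Step 2: cell (3,0)='.' (+6 fires, +6 burnt)
Step 3: cell (3,0)='.' (+4 fires, +6 burnt)
Step 4: cell (3,0)='.' (+2 fires, +4 burnt)
Step 5: cell (3,0)='.' (+1 fires, +2 burnt)
Step 6: cell (3,0)='.' (+1 fires, +1 burnt)
Step 7: cell (3,0)='.' (+0 fires, +1 burnt)
  fire out at step 7

1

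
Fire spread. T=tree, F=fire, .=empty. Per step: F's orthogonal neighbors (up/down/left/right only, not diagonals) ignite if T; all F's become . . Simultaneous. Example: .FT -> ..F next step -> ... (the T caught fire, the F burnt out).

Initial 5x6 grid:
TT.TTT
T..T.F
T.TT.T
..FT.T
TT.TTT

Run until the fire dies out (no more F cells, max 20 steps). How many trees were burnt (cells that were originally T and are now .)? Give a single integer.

Answer: 12

Derivation:
Step 1: +4 fires, +2 burnt (F count now 4)
Step 2: +4 fires, +4 burnt (F count now 4)
Step 3: +4 fires, +4 burnt (F count now 4)
Step 4: +0 fires, +4 burnt (F count now 0)
Fire out after step 4
Initially T: 18, now '.': 24
Total burnt (originally-T cells now '.'): 12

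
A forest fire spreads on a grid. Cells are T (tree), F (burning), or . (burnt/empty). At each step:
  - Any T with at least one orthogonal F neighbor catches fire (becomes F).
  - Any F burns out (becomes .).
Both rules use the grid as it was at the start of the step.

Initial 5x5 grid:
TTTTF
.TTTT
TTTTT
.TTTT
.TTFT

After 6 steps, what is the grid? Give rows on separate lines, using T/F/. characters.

Step 1: 5 trees catch fire, 2 burn out
  TTTF.
  .TTTF
  TTTTT
  .TTFT
  .TF.F
Step 2: 7 trees catch fire, 5 burn out
  TTF..
  .TTF.
  TTTFF
  .TF.F
  .F...
Step 3: 4 trees catch fire, 7 burn out
  TF...
  .TF..
  TTF..
  .F...
  .....
Step 4: 3 trees catch fire, 4 burn out
  F....
  .F...
  TF...
  .....
  .....
Step 5: 1 trees catch fire, 3 burn out
  .....
  .....
  F....
  .....
  .....
Step 6: 0 trees catch fire, 1 burn out
  .....
  .....
  .....
  .....
  .....

.....
.....
.....
.....
.....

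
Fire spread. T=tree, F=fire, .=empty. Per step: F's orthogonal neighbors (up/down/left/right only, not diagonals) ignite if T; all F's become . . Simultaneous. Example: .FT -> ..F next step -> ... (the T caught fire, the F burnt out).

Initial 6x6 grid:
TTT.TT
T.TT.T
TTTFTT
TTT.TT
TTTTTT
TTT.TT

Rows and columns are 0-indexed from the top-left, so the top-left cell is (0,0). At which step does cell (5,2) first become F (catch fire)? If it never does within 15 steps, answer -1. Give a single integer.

Step 1: cell (5,2)='T' (+3 fires, +1 burnt)
Step 2: cell (5,2)='T' (+5 fires, +3 burnt)
Step 3: cell (5,2)='T' (+7 fires, +5 burnt)
Step 4: cell (5,2)='F' (+9 fires, +7 burnt)
  -> target ignites at step 4
Step 5: cell (5,2)='.' (+5 fires, +9 burnt)
Step 6: cell (5,2)='.' (+1 fires, +5 burnt)
Step 7: cell (5,2)='.' (+0 fires, +1 burnt)
  fire out at step 7

4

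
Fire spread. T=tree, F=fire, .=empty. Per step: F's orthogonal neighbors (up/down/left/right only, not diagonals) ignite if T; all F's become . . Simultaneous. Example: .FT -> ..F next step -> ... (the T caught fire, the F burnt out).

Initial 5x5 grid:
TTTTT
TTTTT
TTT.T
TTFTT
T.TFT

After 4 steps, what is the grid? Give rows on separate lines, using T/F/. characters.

Step 1: 5 trees catch fire, 2 burn out
  TTTTT
  TTTTT
  TTF.T
  TF.FT
  T.F.F
Step 2: 4 trees catch fire, 5 burn out
  TTTTT
  TTFTT
  TF..T
  F...F
  T....
Step 3: 6 trees catch fire, 4 burn out
  TTFTT
  TF.FT
  F...F
  .....
  F....
Step 4: 4 trees catch fire, 6 burn out
  TF.FT
  F...F
  .....
  .....
  .....

TF.FT
F...F
.....
.....
.....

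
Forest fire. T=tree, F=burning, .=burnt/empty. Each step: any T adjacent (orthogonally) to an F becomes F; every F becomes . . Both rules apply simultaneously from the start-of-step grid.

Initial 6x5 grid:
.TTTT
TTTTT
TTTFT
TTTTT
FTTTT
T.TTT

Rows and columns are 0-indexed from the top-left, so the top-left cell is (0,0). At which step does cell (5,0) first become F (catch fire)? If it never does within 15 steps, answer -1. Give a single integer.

Step 1: cell (5,0)='F' (+7 fires, +2 burnt)
  -> target ignites at step 1
Step 2: cell (5,0)='.' (+10 fires, +7 burnt)
Step 3: cell (5,0)='.' (+7 fires, +10 burnt)
Step 4: cell (5,0)='.' (+2 fires, +7 burnt)
Step 5: cell (5,0)='.' (+0 fires, +2 burnt)
  fire out at step 5

1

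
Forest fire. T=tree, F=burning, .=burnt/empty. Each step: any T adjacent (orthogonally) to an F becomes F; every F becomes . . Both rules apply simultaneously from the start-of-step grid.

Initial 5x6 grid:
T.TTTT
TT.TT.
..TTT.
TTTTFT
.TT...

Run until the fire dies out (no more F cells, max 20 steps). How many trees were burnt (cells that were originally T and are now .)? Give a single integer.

Answer: 16

Derivation:
Step 1: +3 fires, +1 burnt (F count now 3)
Step 2: +3 fires, +3 burnt (F count now 3)
Step 3: +5 fires, +3 burnt (F count now 5)
Step 4: +4 fires, +5 burnt (F count now 4)
Step 5: +1 fires, +4 burnt (F count now 1)
Step 6: +0 fires, +1 burnt (F count now 0)
Fire out after step 6
Initially T: 19, now '.': 27
Total burnt (originally-T cells now '.'): 16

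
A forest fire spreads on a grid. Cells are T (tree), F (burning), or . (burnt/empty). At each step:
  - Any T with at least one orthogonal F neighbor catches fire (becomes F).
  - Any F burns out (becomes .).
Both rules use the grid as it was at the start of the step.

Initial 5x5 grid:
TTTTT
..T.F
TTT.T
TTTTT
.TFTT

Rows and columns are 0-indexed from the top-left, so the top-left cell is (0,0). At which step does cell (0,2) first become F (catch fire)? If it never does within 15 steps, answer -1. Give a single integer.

Step 1: cell (0,2)='T' (+5 fires, +2 burnt)
Step 2: cell (0,2)='T' (+6 fires, +5 burnt)
Step 3: cell (0,2)='F' (+4 fires, +6 burnt)
  -> target ignites at step 3
Step 4: cell (0,2)='.' (+2 fires, +4 burnt)
Step 5: cell (0,2)='.' (+1 fires, +2 burnt)
Step 6: cell (0,2)='.' (+0 fires, +1 burnt)
  fire out at step 6

3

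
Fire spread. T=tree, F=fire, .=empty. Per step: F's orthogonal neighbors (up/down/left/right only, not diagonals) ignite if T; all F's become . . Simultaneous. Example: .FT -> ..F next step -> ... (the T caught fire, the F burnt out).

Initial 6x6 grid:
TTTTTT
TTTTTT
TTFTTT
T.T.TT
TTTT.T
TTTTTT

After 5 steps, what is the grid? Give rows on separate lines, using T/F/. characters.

Step 1: 4 trees catch fire, 1 burn out
  TTTTTT
  TTFTTT
  TF.FTT
  T.F.TT
  TTTT.T
  TTTTTT
Step 2: 6 trees catch fire, 4 burn out
  TTFTTT
  TF.FTT
  F...FT
  T...TT
  TTFT.T
  TTTTTT
Step 3: 10 trees catch fire, 6 burn out
  TF.FTT
  F...FT
  .....F
  F...FT
  TF.F.T
  TTFTTT
Step 4: 7 trees catch fire, 10 burn out
  F...FT
  .....F
  ......
  .....F
  F....T
  TF.FTT
Step 5: 4 trees catch fire, 7 burn out
  .....F
  ......
  ......
  ......
  .....F
  F...FT

.....F
......
......
......
.....F
F...FT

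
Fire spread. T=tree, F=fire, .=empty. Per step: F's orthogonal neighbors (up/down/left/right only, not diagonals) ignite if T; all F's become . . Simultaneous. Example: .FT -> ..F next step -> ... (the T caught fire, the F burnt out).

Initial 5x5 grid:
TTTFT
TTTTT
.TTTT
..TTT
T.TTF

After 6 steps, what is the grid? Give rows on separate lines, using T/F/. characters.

Step 1: 5 trees catch fire, 2 burn out
  TTF.F
  TTTFT
  .TTTT
  ..TTF
  T.TF.
Step 2: 7 trees catch fire, 5 burn out
  TF...
  TTF.F
  .TTFF
  ..TF.
  T.F..
Step 3: 4 trees catch fire, 7 burn out
  F....
  TF...
  .TF..
  ..F..
  T....
Step 4: 2 trees catch fire, 4 burn out
  .....
  F....
  .F...
  .....
  T....
Step 5: 0 trees catch fire, 2 burn out
  .....
  .....
  .....
  .....
  T....
Step 6: 0 trees catch fire, 0 burn out
  .....
  .....
  .....
  .....
  T....

.....
.....
.....
.....
T....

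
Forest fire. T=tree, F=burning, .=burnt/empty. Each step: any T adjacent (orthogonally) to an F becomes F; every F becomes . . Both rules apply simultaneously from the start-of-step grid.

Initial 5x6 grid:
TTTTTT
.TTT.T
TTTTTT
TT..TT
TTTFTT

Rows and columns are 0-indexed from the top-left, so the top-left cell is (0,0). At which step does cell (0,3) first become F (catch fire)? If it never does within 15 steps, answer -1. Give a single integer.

Step 1: cell (0,3)='T' (+2 fires, +1 burnt)
Step 2: cell (0,3)='T' (+3 fires, +2 burnt)
Step 3: cell (0,3)='T' (+4 fires, +3 burnt)
Step 4: cell (0,3)='T' (+4 fires, +4 burnt)
Step 5: cell (0,3)='T' (+5 fires, +4 burnt)
Step 6: cell (0,3)='F' (+4 fires, +5 burnt)
  -> target ignites at step 6
Step 7: cell (0,3)='.' (+3 fires, +4 burnt)
Step 8: cell (0,3)='.' (+0 fires, +3 burnt)
  fire out at step 8

6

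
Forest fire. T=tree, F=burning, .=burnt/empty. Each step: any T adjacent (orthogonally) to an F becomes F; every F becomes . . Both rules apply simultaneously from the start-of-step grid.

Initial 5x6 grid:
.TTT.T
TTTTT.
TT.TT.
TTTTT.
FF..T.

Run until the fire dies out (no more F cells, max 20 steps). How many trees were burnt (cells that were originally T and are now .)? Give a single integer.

Answer: 18

Derivation:
Step 1: +2 fires, +2 burnt (F count now 2)
Step 2: +3 fires, +2 burnt (F count now 3)
Step 3: +3 fires, +3 burnt (F count now 3)
Step 4: +4 fires, +3 burnt (F count now 4)
Step 5: +4 fires, +4 burnt (F count now 4)
Step 6: +2 fires, +4 burnt (F count now 2)
Step 7: +0 fires, +2 burnt (F count now 0)
Fire out after step 7
Initially T: 19, now '.': 29
Total burnt (originally-T cells now '.'): 18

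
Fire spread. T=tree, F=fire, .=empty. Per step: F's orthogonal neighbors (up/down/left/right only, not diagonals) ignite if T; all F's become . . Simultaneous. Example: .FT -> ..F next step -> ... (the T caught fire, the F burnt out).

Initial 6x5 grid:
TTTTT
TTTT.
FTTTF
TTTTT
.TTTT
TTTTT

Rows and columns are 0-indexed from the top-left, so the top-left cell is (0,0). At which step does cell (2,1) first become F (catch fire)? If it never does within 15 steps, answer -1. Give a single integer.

Step 1: cell (2,1)='F' (+5 fires, +2 burnt)
  -> target ignites at step 1
Step 2: cell (2,1)='.' (+7 fires, +5 burnt)
Step 3: cell (2,1)='.' (+7 fires, +7 burnt)
Step 4: cell (2,1)='.' (+5 fires, +7 burnt)
Step 5: cell (2,1)='.' (+2 fires, +5 burnt)
Step 6: cell (2,1)='.' (+0 fires, +2 burnt)
  fire out at step 6

1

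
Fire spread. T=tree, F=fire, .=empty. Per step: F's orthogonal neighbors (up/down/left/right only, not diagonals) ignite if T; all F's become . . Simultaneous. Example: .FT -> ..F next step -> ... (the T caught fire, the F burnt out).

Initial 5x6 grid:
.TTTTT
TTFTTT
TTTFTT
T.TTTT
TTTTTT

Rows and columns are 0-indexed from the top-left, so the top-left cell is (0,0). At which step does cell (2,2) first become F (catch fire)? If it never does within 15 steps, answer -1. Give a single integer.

Step 1: cell (2,2)='F' (+6 fires, +2 burnt)
  -> target ignites at step 1
Step 2: cell (2,2)='.' (+9 fires, +6 burnt)
Step 3: cell (2,2)='.' (+6 fires, +9 burnt)
Step 4: cell (2,2)='.' (+4 fires, +6 burnt)
Step 5: cell (2,2)='.' (+1 fires, +4 burnt)
Step 6: cell (2,2)='.' (+0 fires, +1 burnt)
  fire out at step 6

1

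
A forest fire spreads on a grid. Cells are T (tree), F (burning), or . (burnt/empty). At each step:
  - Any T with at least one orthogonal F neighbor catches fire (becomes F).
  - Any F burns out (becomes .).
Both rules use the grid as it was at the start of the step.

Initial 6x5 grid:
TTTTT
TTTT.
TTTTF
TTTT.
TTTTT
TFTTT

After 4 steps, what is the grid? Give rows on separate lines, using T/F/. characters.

Step 1: 4 trees catch fire, 2 burn out
  TTTTT
  TTTT.
  TTTF.
  TTTT.
  TFTTT
  F.FTT
Step 2: 7 trees catch fire, 4 burn out
  TTTTT
  TTTF.
  TTF..
  TFTF.
  F.FTT
  ...FT
Step 3: 7 trees catch fire, 7 burn out
  TTTFT
  TTF..
  TF...
  F.F..
  ...FT
  ....F
Step 4: 5 trees catch fire, 7 burn out
  TTF.F
  TF...
  F....
  .....
  ....F
  .....

TTF.F
TF...
F....
.....
....F
.....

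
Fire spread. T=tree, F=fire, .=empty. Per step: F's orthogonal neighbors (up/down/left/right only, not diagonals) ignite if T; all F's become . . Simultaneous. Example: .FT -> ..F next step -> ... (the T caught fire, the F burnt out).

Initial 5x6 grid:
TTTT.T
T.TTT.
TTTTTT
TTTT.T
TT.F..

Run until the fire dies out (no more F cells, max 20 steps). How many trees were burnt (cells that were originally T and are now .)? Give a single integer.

Step 1: +1 fires, +1 burnt (F count now 1)
Step 2: +2 fires, +1 burnt (F count now 2)
Step 3: +4 fires, +2 burnt (F count now 4)
Step 4: +7 fires, +4 burnt (F count now 7)
Step 5: +4 fires, +7 burnt (F count now 4)
Step 6: +2 fires, +4 burnt (F count now 2)
Step 7: +1 fires, +2 burnt (F count now 1)
Step 8: +0 fires, +1 burnt (F count now 0)
Fire out after step 8
Initially T: 22, now '.': 29
Total burnt (originally-T cells now '.'): 21

Answer: 21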